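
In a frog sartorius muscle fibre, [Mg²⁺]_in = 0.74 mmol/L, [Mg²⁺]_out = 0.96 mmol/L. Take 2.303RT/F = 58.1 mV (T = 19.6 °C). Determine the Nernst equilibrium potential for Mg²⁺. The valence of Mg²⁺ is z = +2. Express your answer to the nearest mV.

3 mV

E = (58.1/z) · log₁₀([Mg²⁺]_out/[Mg²⁺]_in) with z = +2.
= (58.1/2) · log₁₀(0.96/0.74) = 29.05 · log₁₀(1.297)
= 29.05 · (0.1130) = 3.28 mV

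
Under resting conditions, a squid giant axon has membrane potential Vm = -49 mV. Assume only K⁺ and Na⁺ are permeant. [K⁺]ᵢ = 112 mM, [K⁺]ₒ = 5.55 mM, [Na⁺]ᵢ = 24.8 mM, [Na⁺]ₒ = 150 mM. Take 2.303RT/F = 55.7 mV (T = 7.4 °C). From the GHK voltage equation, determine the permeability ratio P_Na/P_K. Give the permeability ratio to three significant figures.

Let α = P_Na/P_K. GHK: Vm = 55.7·log₁₀[(Kₒ + α·Naₒ)/(Kᵢ + α·Naᵢ)].
10^(Vm/55.7) = 10^(-49.0/55.7) = 0.13191
So 0.13191·(Kᵢ + α·Naᵢ) = Kₒ + α·Naₒ → α = (0.13191·112.0 − 5.55) / (150.0 − 0.13191·24.8)
α = (14.77 − 5.55) / (150.0 − 3.271) = 9.224/146.7 = 0.06287

0.0629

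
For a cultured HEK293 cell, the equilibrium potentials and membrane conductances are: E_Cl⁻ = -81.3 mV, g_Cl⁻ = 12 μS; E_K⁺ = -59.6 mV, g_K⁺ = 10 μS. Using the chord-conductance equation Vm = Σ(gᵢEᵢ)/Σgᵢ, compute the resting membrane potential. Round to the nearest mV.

-71 mV

Σ gᵢEᵢ = 12·(-81.3) + 10·(-59.6) = -1571.60
Σ gᵢ = 12 + 10 = 22
Vm = -1571.60 / 22 = -71.44 mV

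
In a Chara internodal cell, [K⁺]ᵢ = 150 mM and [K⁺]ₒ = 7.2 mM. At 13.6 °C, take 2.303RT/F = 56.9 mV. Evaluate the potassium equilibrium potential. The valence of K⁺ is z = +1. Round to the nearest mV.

-75 mV

E = (56.9/z) · log₁₀([K⁺]_out/[K⁺]_in) with z = +1.
= (56.9/1) · log₁₀(7.2/150) = 56.90 · log₁₀(0.048)
= 56.90 · (-1.3188) = -75.04 mV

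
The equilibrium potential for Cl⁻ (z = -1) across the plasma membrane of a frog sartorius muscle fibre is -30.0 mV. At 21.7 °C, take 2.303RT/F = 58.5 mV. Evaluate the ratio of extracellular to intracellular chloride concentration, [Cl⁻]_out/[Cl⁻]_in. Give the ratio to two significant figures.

3.3

log₁₀([out]/[in]) = E·z/(58.5) = -30.0 × -1 / 58.5 = 0.5128
[out]/[in] = 10^(0.5128) = 3.257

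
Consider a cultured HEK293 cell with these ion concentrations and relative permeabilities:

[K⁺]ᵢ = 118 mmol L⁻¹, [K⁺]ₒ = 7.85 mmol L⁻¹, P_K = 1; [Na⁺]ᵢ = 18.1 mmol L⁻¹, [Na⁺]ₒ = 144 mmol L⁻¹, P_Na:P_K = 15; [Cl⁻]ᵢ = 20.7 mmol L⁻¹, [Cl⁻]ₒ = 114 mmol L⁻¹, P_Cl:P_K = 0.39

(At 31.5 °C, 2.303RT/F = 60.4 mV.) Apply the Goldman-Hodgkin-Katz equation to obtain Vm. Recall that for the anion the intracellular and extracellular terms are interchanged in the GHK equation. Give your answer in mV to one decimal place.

42.3 mV

Vm = 60.4 · log₁₀[(Σ P·[cation]ₒ + Σ P·[anion]ᵢ) / (Σ P·[cation]ᵢ + Σ P·[anion]ₒ)]
Numerator = 1×7.85 + 15×144 + 0.39×20.7 = 2176
Denominator = 1×118 + 15×18.1 + 0.39×114 = 434
Vm = 60.4 · log₁₀(5.0141) = 60.4 × (0.7002) = 42.29 mV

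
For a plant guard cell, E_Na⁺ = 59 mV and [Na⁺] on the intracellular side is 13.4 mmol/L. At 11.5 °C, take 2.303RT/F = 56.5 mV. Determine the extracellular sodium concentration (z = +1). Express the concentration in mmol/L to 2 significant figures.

Nernst: E = (56.5/1) · log₁₀([out]/[in]), so log₁₀([out]/[in]) = 59.0 × 1 / 56.5 = 1.0442.
[out]/[in] = 10^(1.0442) = 11.07.
[out] = 11.07 × 13.4 = 148.4 mmol/L.

150 mmol/L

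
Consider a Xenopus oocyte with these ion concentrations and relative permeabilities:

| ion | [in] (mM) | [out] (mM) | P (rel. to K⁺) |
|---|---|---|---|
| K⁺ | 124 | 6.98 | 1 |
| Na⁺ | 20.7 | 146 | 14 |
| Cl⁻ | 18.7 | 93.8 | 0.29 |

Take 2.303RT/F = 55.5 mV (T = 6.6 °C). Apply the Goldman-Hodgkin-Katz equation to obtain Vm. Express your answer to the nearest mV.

Vm = 55.5 · log₁₀[(Σ P·[cation]ₒ + Σ P·[anion]ᵢ) / (Σ P·[cation]ᵢ + Σ P·[anion]ₒ)]
Numerator = 1×6.98 + 14×146 + 0.29×18.7 = 2056
Denominator = 1×124 + 14×20.7 + 0.29×93.8 = 441
Vm = 55.5 · log₁₀(4.663) = 55.5 × (0.6687) = 37.11 mV

37 mV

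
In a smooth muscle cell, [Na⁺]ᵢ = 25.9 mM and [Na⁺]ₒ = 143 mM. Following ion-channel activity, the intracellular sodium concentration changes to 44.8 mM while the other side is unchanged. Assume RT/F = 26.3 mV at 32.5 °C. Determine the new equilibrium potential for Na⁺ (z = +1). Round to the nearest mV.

After the shift: [Na⁺]_out = 143, [Na⁺]_in = 44.8 mM.
E_new = (26.3/1)·ln(143/44.8) = 26.30 · (1.1606) = 30.52 mV

31 mV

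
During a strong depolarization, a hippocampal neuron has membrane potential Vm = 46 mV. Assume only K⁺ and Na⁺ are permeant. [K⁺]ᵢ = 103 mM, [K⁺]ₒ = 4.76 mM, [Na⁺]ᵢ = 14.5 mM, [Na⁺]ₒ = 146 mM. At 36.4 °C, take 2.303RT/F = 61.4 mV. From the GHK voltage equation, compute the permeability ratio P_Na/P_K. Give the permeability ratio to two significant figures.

8.9

Let α = P_Na/P_K. GHK: Vm = 61.4·log₁₀[(Kₒ + α·Naₒ)/(Kᵢ + α·Naᵢ)].
10^(Vm/61.4) = 10^(46.0/61.4) = 5.6129
So 5.6129·(Kᵢ + α·Naᵢ) = Kₒ + α·Naₒ → α = (5.6129·103.0 − 4.76) / (146.0 − 5.6129·14.5)
α = (578.1 − 4.76) / (146.0 − 81.39) = 573.4/64.61 = 8.874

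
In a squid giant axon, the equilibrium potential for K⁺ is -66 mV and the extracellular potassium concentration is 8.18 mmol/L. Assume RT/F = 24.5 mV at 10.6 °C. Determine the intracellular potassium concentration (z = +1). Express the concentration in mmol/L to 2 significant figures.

Nernst: E = (24.5/1) · ln([out]/[in]), so ln([out]/[in]) = -66.0 × 1 / 24.5 = -2.6939.
[out]/[in] = e^(-2.6939) = 0.06762.
[in] = 8.18 / 0.06762 = 121 mmol/L.

120 mmol/L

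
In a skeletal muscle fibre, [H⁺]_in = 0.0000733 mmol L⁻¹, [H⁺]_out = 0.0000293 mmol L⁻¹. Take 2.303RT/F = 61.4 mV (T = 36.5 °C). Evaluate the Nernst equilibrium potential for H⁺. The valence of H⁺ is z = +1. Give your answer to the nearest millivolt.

E = (61.4/z) · log₁₀([H⁺]_out/[H⁺]_in) with z = +1.
= (61.4/1) · log₁₀(0.0000293/0.0000733) = 61.40 · log₁₀(0.3997)
= 61.40 · (-0.3982) = -24.45 mV

-24 mV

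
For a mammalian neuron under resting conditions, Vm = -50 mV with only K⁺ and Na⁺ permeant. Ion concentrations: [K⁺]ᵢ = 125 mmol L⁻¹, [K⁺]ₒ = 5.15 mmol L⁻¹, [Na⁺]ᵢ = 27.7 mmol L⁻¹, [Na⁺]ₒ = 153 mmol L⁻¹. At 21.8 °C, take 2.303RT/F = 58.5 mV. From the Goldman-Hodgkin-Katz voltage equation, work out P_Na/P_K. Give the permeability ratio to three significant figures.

0.0826

Let α = P_Na/P_K. GHK: Vm = 58.5·log₁₀[(Kₒ + α·Naₒ)/(Kᵢ + α·Naᵢ)].
10^(Vm/58.5) = 10^(-50.0/58.5) = 0.13973
So 0.13973·(Kᵢ + α·Naᵢ) = Kₒ + α·Naₒ → α = (0.13973·125.0 − 5.15) / (153.0 − 0.13973·27.7)
α = (17.47 − 5.15) / (153.0 − 3.871) = 12.32/149.1 = 0.08259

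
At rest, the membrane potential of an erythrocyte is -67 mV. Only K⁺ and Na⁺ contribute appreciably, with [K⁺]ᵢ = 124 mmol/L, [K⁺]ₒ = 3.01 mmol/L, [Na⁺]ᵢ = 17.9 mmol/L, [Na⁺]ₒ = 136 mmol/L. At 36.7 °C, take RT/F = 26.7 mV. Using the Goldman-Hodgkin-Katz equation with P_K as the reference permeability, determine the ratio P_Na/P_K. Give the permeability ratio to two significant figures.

Let α = P_Na/P_K. GHK: Vm = 26.7·ln[(Kₒ + α·Naₒ)/(Kᵢ + α·Naᵢ)].
e^(Vm/26.7) = e^(-67.0/26.7) = 0.08132
So 0.08132·(Kᵢ + α·Naᵢ) = Kₒ + α·Naₒ → α = (0.08132·124.0 − 3.01) / (136.0 − 0.08132·17.9)
α = (10.08 − 3.01) / (136.0 − 1.456) = 7.074/134.5 = 0.05258

0.053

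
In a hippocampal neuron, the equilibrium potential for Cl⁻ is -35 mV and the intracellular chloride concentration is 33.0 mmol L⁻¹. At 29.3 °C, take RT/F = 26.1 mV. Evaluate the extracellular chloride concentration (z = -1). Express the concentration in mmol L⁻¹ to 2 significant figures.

130 mmol L⁻¹

Nernst: E = (26.1/-1) · ln([out]/[in]), so ln([out]/[in]) = -35.0 × -1 / 26.1 = 1.3410.
[out]/[in] = e^(1.3410) = 3.823.
[out] = 3.823 × 33.0 = 126.2 mmol L⁻¹.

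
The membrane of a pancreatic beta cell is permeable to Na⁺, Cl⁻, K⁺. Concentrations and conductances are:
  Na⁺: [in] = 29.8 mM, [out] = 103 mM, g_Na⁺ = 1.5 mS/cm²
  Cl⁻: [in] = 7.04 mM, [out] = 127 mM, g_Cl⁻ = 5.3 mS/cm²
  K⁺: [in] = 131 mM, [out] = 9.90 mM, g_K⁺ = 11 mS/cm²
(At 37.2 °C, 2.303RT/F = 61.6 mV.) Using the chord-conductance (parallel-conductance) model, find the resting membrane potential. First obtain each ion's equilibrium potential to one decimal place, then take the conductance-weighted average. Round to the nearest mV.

E_Na⁺ = (61.6/1)·log₁₀(103/29.8) = 33.2 mV
E_Cl⁻ = (61.6/-1)·log₁₀(127/7.04) = -77.4 mV
E_K⁺ = (61.6/1)·log₁₀(9.90/131) = -69.1 mV
Vm = (Σ gᵢEᵢ)/(Σ gᵢ) = (1.5·33.2 + 5.3·-77.4 + 11·-69.1) / (1.5 + 5.3 + 11)
= -1120.52 / 17.8 = -62.95 mV

-63 mV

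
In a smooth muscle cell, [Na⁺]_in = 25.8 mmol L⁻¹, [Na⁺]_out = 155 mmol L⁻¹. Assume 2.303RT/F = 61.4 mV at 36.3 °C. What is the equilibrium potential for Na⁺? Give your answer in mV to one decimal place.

47.8 mV

E = (61.4/z) · log₁₀([Na⁺]_out/[Na⁺]_in) with z = +1.
= (61.4/1) · log₁₀(155/25.8) = 61.40 · log₁₀(6.008)
= 61.40 · (0.7787) = 47.81 mV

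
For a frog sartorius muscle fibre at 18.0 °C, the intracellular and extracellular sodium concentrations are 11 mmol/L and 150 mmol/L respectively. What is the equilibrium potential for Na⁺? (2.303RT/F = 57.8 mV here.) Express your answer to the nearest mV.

66 mV

E = (57.8/z) · log₁₀([Na⁺]_out/[Na⁺]_in) with z = +1.
= (57.8/1) · log₁₀(150/11) = 57.80 · log₁₀(13.64)
= 57.80 · (1.1347) = 65.59 mV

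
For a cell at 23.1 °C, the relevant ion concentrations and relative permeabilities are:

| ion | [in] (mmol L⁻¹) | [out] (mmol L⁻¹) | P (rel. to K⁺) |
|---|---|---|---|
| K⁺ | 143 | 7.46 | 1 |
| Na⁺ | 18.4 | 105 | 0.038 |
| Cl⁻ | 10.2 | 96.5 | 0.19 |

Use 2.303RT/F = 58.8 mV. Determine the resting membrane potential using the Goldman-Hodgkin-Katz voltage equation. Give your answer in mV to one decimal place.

Vm = 58.8 · log₁₀[(Σ P·[cation]ₒ + Σ P·[anion]ᵢ) / (Σ P·[cation]ᵢ + Σ P·[anion]ₒ)]
Numerator = 1×7.46 + 0.038×105 + 0.19×10.2 = 13.39
Denominator = 1×143 + 0.038×18.4 + 0.19×96.5 = 162
Vm = 58.8 · log₁₀(0.082625) = 58.8 × (-1.0829) = -63.67 mV

-63.7 mV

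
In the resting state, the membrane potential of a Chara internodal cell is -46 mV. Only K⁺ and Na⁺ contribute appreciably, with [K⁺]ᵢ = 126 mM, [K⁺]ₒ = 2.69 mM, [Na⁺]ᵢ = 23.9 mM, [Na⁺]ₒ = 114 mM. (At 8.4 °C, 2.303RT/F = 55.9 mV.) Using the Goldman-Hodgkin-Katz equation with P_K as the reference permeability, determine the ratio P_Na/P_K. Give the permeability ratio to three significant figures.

Let α = P_Na/P_K. GHK: Vm = 55.9·log₁₀[(Kₒ + α·Naₒ)/(Kᵢ + α·Naᵢ)].
10^(Vm/55.9) = 10^(-46.0/55.9) = 0.15035
So 0.15035·(Kᵢ + α·Naᵢ) = Kₒ + α·Naₒ → α = (0.15035·126.0 − 2.69) / (114.0 − 0.15035·23.9)
α = (18.94 − 2.69) / (114.0 − 3.593) = 16.25/110.4 = 0.1472

0.147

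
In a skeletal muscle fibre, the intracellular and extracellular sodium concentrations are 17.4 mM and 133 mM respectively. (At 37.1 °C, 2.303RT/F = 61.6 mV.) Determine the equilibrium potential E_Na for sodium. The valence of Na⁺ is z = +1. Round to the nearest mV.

E = (61.6/z) · log₁₀([Na⁺]_out/[Na⁺]_in) with z = +1.
= (61.6/1) · log₁₀(133/17.4) = 61.60 · log₁₀(7.644)
= 61.60 · (0.8833) = 54.41 mV

54 mV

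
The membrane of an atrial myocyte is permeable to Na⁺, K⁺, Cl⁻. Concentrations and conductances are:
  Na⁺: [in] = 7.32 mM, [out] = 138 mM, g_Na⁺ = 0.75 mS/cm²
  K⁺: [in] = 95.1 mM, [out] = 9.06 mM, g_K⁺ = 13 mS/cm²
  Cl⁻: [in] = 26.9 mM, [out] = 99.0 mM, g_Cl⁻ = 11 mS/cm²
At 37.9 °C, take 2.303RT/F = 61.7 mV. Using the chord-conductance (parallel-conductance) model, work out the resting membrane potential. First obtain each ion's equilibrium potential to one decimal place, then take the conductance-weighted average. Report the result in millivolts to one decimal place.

E_Na⁺ = (61.7/1)·log₁₀(138/7.32) = 78.7 mV
E_K⁺ = (61.7/1)·log₁₀(9.06/95.1) = -63.0 mV
E_Cl⁻ = (61.7/-1)·log₁₀(99.0/26.9) = -34.9 mV
Vm = (Σ gᵢEᵢ)/(Σ gᵢ) = (0.75·78.7 + 13·-63.0 + 11·-34.9) / (0.75 + 13 + 11)
= -1143.88 / 24.75 = -46.22 mV

-46.2 mV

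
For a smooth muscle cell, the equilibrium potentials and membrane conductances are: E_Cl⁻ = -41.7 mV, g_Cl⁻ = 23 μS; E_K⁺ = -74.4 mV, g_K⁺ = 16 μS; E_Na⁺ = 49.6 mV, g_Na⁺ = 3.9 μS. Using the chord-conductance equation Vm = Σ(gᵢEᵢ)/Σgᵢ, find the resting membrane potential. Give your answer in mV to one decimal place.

-45.6 mV

Σ gᵢEᵢ = 23·(-41.7) + 16·(-74.4) + 3.9·(49.6) = -1956.06
Σ gᵢ = 23 + 16 + 3.9 = 42.9
Vm = -1956.06 / 42.9 = -45.60 mV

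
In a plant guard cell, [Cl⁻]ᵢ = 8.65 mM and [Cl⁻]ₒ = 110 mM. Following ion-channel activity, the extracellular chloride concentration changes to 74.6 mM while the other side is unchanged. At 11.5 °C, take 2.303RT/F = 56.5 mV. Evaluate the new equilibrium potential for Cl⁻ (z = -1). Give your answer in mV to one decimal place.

After the shift: [Cl⁻]_out = 74.6, [Cl⁻]_in = 8.65 mM.
E_new = (56.5/-1)·log₁₀(74.6/8.65) = -56.50 · (0.9357) = -52.87 mV

-52.9 mV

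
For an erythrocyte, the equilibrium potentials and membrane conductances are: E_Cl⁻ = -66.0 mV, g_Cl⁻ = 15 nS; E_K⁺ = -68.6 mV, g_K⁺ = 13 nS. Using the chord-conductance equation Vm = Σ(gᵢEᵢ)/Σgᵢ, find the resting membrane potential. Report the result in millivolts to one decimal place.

Σ gᵢEᵢ = 15·(-66.0) + 13·(-68.6) = -1881.80
Σ gᵢ = 15 + 13 = 28
Vm = -1881.80 / 28 = -67.21 mV

-67.2 mV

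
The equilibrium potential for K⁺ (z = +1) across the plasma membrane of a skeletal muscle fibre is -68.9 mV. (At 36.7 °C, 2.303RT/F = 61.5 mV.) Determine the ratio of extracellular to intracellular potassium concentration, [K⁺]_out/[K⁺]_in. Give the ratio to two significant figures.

0.076

log₁₀([out]/[in]) = E·z/(61.5) = -68.9 × 1 / 61.5 = -1.1203
[out]/[in] = 10^(-1.1203) = 0.0758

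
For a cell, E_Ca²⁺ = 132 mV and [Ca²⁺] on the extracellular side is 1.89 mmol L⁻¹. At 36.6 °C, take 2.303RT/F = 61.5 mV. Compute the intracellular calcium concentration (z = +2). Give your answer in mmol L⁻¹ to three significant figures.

0.0000963 mmol L⁻¹

Nernst: E = (61.5/2) · log₁₀([out]/[in]), so log₁₀([out]/[in]) = 132.0 × 2 / 61.5 = 4.2927.
[out]/[in] = 10^(4.2927) = 1.962e+04.
[in] = 1.89 / 1.962e+04 = 9.633e-05 mmol L⁻¹.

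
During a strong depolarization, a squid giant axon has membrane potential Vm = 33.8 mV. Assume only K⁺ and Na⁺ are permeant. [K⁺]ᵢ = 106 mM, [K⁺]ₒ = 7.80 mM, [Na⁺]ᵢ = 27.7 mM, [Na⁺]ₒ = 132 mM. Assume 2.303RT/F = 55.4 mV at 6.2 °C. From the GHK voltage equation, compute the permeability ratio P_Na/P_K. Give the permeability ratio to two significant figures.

Let α = P_Na/P_K. GHK: Vm = 55.4·log₁₀[(Kₒ + α·Naₒ)/(Kᵢ + α·Naᵢ)].
10^(Vm/55.4) = 10^(33.8/55.4) = 4.0748
So 4.0748·(Kᵢ + α·Naᵢ) = Kₒ + α·Naₒ → α = (4.0748·106.0 − 7.8) / (132.0 − 4.0748·27.7)
α = (431.9 − 7.8) / (132.0 − 112.9) = 424.1/19.13 = 22.17

22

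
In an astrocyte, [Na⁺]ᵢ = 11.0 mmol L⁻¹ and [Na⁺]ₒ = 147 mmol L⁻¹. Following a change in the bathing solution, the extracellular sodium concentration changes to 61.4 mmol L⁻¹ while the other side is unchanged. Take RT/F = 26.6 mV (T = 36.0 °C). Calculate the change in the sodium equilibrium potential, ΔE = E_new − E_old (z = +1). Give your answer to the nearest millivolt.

E_old = (26.6/1)·ln(147/11.0) = 68.96 mV
E_new = (26.6/1)·ln(61.4/11.0) = 45.74 mV
ΔE = 45.74 − (68.96) = -23.22 mV

-23 mV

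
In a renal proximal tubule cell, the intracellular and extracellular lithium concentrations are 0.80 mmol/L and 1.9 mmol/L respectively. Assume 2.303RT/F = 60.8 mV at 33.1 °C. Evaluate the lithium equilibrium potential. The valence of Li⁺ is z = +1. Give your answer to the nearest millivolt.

23 mV

E = (60.8/z) · log₁₀([Li⁺]_out/[Li⁺]_in) with z = +1.
= (60.8/1) · log₁₀(1.9/0.80) = 60.80 · log₁₀(2.375)
= 60.80 · (0.3757) = 22.84 mV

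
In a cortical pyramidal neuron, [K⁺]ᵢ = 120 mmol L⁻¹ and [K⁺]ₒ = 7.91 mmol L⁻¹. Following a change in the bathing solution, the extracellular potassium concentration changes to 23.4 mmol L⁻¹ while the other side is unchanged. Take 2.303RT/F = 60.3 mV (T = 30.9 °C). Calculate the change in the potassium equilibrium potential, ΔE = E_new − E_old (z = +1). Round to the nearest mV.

E_old = (60.3/1)·log₁₀(7.91/120) = -71.21 mV
E_new = (60.3/1)·log₁₀(23.4/120) = -42.81 mV
ΔE = -42.81 − (-71.21) = 28.40 mV

28 mV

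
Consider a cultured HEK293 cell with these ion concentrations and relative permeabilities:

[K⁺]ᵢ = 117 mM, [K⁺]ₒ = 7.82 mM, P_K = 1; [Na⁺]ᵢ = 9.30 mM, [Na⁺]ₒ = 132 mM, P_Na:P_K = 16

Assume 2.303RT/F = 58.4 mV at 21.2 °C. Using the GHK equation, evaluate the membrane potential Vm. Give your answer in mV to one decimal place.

52.7 mV

Vm = 58.4 · log₁₀[(Σ P·[cation]ₒ + Σ P·[anion]ᵢ) / (Σ P·[cation]ᵢ + Σ P·[anion]ₒ)]
Numerator = 1×7.82 + 16×132 = 2120
Denominator = 1×117 + 16×9.30 = 265.8
Vm = 58.4 · log₁₀(7.9752) = 58.4 × (0.9017) = 52.66 mV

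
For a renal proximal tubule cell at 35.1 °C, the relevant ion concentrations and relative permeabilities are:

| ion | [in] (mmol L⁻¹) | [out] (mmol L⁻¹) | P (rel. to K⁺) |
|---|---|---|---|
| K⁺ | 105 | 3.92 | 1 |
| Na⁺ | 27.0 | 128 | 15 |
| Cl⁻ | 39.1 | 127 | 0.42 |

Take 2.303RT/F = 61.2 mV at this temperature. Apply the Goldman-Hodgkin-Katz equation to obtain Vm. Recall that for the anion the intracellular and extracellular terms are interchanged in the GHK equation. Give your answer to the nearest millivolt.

Vm = 61.2 · log₁₀[(Σ P·[cation]ₒ + Σ P·[anion]ᵢ) / (Σ P·[cation]ᵢ + Σ P·[anion]ₒ)]
Numerator = 1×3.92 + 15×128 + 0.42×39.1 = 1940
Denominator = 1×105 + 15×27.0 + 0.42×127 = 563.3
Vm = 61.2 · log₁₀(3.4444) = 61.2 × (0.5371) = 32.87 mV

33 mV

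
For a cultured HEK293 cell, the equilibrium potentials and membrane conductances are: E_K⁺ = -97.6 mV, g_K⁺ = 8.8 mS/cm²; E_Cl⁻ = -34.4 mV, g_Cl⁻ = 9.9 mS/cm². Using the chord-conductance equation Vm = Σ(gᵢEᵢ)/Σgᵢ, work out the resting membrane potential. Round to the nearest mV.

Σ gᵢEᵢ = 8.8·(-97.6) + 9.9·(-34.4) = -1199.44
Σ gᵢ = 8.8 + 9.9 = 18.7
Vm = -1199.44 / 18.7 = -64.14 mV

-64 mV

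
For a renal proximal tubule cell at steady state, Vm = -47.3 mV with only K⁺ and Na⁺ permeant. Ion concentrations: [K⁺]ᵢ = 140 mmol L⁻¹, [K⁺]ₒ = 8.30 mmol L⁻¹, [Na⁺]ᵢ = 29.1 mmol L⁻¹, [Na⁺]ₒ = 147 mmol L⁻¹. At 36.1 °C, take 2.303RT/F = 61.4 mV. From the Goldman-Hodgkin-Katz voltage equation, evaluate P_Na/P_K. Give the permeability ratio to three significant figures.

Let α = P_Na/P_K. GHK: Vm = 61.4·log₁₀[(Kₒ + α·Naₒ)/(Kᵢ + α·Naᵢ)].
10^(Vm/61.4) = 10^(-47.3/61.4) = 0.16968
So 0.16968·(Kᵢ + α·Naᵢ) = Kₒ + α·Naₒ → α = (0.16968·140.0 − 8.3) / (147.0 − 0.16968·29.1)
α = (23.76 − 8.3) / (147.0 − 4.938) = 15.46/142.1 = 0.1088

0.109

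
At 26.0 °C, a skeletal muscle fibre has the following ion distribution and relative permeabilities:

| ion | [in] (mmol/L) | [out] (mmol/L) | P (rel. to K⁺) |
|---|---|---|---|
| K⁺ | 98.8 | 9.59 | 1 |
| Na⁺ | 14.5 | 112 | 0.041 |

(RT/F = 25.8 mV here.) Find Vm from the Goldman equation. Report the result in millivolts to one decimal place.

Vm = 25.8 · ln[(Σ P·[cation]ₒ + Σ P·[anion]ᵢ) / (Σ P·[cation]ᵢ + Σ P·[anion]ₒ)]
Numerator = 1×9.59 + 0.041×112 = 14.18
Denominator = 1×98.8 + 0.041×14.5 = 99.39
Vm = 25.8 · ln(0.14268) = 25.8 × (-1.9471) = -50.24 mV

-50.2 mV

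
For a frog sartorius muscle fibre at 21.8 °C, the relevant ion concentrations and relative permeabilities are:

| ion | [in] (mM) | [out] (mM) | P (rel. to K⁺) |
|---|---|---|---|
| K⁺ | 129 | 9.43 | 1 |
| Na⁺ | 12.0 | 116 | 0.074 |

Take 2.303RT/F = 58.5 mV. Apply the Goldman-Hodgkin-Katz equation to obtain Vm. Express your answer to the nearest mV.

-50 mV

Vm = 58.5 · log₁₀[(Σ P·[cation]ₒ + Σ P·[anion]ᵢ) / (Σ P·[cation]ᵢ + Σ P·[anion]ₒ)]
Numerator = 1×9.43 + 0.074×116 = 18.01
Denominator = 1×129 + 0.074×12.0 = 129.9
Vm = 58.5 · log₁₀(0.13869) = 58.5 × (-0.8580) = -50.19 mV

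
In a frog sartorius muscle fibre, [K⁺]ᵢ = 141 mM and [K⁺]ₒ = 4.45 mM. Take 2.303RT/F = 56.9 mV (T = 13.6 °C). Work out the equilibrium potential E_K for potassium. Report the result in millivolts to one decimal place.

E = (56.9/z) · log₁₀([K⁺]_out/[K⁺]_in) with z = +1.
= (56.9/1) · log₁₀(4.45/141) = 56.90 · log₁₀(0.03156)
= 56.90 · (-1.5009) = -85.40 mV

-85.4 mV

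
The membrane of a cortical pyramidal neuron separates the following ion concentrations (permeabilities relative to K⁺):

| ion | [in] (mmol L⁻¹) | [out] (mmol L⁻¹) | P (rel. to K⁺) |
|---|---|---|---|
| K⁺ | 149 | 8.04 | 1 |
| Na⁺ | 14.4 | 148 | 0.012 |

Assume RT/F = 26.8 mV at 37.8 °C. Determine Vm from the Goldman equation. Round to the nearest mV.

-73 mV

Vm = 26.8 · ln[(Σ P·[cation]ₒ + Σ P·[anion]ᵢ) / (Σ P·[cation]ᵢ + Σ P·[anion]ₒ)]
Numerator = 1×8.04 + 0.012×148 = 9.816
Denominator = 1×149 + 0.012×14.4 = 149.2
Vm = 26.8 · ln(0.065803) = 26.8 × (-2.7211) = -72.93 mV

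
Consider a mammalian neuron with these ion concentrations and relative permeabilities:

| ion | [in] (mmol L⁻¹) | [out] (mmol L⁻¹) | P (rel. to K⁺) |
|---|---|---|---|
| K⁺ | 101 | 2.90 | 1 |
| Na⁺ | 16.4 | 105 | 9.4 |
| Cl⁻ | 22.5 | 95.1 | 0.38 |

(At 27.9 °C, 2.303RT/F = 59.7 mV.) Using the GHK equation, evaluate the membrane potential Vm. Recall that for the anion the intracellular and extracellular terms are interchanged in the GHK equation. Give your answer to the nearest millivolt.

Vm = 59.7 · log₁₀[(Σ P·[cation]ₒ + Σ P·[anion]ᵢ) / (Σ P·[cation]ᵢ + Σ P·[anion]ₒ)]
Numerator = 1×2.90 + 9.4×105 + 0.38×22.5 = 998.4
Denominator = 1×101 + 9.4×16.4 + 0.38×95.1 = 291.3
Vm = 59.7 · log₁₀(3.4276) = 59.7 × (0.5350) = 31.94 mV

32 mV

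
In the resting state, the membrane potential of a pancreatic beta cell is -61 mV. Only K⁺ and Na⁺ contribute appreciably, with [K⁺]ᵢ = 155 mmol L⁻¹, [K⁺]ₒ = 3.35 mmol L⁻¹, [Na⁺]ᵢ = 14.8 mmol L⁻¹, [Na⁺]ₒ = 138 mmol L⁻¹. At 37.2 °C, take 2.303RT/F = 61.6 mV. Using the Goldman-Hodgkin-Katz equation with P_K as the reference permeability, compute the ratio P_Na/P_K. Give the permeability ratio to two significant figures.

Let α = P_Na/P_K. GHK: Vm = 61.6·log₁₀[(Kₒ + α·Naₒ)/(Kᵢ + α·Naᵢ)].
10^(Vm/61.6) = 10^(-61.0/61.6) = 0.10227
So 0.10227·(Kᵢ + α·Naᵢ) = Kₒ + α·Naₒ → α = (0.10227·155.0 − 3.35) / (138.0 − 0.10227·14.8)
α = (15.85 − 3.35) / (138.0 − 1.514) = 12.5/136.5 = 0.0916

0.092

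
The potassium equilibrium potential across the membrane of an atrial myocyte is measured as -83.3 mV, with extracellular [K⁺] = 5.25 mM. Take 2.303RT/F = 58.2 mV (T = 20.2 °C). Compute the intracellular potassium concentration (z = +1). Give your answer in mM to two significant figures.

Nernst: E = (58.2/1) · log₁₀([out]/[in]), so log₁₀([out]/[in]) = -83.3 × 1 / 58.2 = -1.4313.
[out]/[in] = 10^(-1.4313) = 0.03704.
[in] = 5.25 / 0.03704 = 141.7 mM.

140 mM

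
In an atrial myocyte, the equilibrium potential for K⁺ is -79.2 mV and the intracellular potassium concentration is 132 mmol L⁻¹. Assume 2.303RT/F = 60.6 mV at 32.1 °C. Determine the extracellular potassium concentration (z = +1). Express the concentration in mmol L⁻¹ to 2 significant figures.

Nernst: E = (60.6/1) · log₁₀([out]/[in]), so log₁₀([out]/[in]) = -79.2 × 1 / 60.6 = -1.3069.
[out]/[in] = 10^(-1.3069) = 0.04933.
[out] = 0.04933 × 132 = 6.511 mmol L⁻¹.

6.5 mmol L⁻¹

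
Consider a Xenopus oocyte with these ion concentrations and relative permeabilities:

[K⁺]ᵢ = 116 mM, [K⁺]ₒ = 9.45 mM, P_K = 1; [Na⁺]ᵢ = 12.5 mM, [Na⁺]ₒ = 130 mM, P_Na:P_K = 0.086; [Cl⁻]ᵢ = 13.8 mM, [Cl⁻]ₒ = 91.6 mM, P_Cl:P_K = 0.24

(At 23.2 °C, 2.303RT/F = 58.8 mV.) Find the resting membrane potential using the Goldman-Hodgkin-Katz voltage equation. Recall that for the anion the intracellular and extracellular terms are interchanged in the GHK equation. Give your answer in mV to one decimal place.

Vm = 58.8 · log₁₀[(Σ P·[cation]ₒ + Σ P·[anion]ᵢ) / (Σ P·[cation]ᵢ + Σ P·[anion]ₒ)]
Numerator = 1×9.45 + 0.086×130 + 0.24×13.8 = 23.94
Denominator = 1×116 + 0.086×12.5 + 0.24×91.6 = 139.1
Vm = 58.8 · log₁₀(0.17217) = 58.8 × (-0.7640) = -44.93 mV

-44.9 mV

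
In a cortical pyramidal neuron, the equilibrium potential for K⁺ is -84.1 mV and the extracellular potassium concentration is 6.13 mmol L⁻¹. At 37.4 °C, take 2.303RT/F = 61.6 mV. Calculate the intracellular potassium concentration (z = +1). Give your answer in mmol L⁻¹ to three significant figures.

Nernst: E = (61.6/1) · log₁₀([out]/[in]), so log₁₀([out]/[in]) = -84.1 × 1 / 61.6 = -1.3653.
[out]/[in] = 10^(-1.3653) = 0.04313.
[in] = 6.13 / 0.04313 = 142.1 mmol L⁻¹.

142 mmol L⁻¹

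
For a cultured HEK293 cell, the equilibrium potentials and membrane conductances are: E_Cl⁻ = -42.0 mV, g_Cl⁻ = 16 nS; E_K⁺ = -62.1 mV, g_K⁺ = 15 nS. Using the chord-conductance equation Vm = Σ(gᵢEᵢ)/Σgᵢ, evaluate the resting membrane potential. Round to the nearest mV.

Σ gᵢEᵢ = 16·(-42.0) + 15·(-62.1) = -1603.50
Σ gᵢ = 16 + 15 = 31
Vm = -1603.50 / 31 = -51.73 mV

-52 mV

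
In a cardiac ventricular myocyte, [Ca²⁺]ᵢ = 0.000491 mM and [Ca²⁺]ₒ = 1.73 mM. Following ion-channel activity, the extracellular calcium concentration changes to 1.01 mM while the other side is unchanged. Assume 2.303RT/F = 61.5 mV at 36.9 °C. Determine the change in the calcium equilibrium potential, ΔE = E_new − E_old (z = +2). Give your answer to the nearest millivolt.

-7 mV

E_old = (61.5/2)·log₁₀(1.73/0.000491) = 109.07 mV
E_new = (61.5/2)·log₁₀(1.01/0.000491) = 101.88 mV
ΔE = 101.88 − (109.07) = -7.19 mV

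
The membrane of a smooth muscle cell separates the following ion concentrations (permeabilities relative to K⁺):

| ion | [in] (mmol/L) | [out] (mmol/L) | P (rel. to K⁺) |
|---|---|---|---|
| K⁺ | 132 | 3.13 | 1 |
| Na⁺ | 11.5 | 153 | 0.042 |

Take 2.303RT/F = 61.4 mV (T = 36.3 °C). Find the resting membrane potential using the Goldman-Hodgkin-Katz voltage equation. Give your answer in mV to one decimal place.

-70.1 mV

Vm = 61.4 · log₁₀[(Σ P·[cation]ₒ + Σ P·[anion]ᵢ) / (Σ P·[cation]ᵢ + Σ P·[anion]ₒ)]
Numerator = 1×3.13 + 0.042×153 = 9.556
Denominator = 1×132 + 0.042×11.5 = 132.5
Vm = 61.4 · log₁₀(0.07213) = 61.4 × (-1.1419) = -70.11 mV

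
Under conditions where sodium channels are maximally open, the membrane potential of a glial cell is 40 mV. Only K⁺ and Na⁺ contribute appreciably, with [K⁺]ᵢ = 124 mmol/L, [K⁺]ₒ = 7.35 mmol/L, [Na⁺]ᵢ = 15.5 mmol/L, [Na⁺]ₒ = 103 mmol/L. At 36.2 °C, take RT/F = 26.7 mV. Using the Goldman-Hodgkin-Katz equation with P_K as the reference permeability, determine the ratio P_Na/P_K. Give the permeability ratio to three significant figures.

Let α = P_Na/P_K. GHK: Vm = 26.7·ln[(Kₒ + α·Naₒ)/(Kᵢ + α·Naᵢ)].
e^(Vm/26.7) = e^(40.0/26.7) = 4.4733
So 4.4733·(Kᵢ + α·Naᵢ) = Kₒ + α·Naₒ → α = (4.4733·124.0 − 7.35) / (103.0 − 4.4733·15.5)
α = (554.7 − 7.35) / (103.0 − 69.34) = 547.3/33.66 = 16.26

16.3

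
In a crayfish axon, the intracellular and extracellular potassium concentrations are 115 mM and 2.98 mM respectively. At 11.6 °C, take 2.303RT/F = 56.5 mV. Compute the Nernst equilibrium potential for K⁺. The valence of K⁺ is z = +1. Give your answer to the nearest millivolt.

E = (56.5/z) · log₁₀([K⁺]_out/[K⁺]_in) with z = +1.
= (56.5/1) · log₁₀(2.98/115) = 56.50 · log₁₀(0.02591)
= 56.50 · (-1.5865) = -89.64 mV

-90 mV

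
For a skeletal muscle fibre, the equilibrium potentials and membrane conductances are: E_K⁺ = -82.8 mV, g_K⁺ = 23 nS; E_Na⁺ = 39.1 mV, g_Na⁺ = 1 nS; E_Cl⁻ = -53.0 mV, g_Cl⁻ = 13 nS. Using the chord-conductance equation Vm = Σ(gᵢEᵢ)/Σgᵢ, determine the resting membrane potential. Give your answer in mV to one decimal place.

Σ gᵢEᵢ = 23·(-82.8) + 1·(39.1) + 13·(-53.0) = -2554.30
Σ gᵢ = 23 + 1 + 13 = 37
Vm = -2554.30 / 37 = -69.04 mV

-69.0 mV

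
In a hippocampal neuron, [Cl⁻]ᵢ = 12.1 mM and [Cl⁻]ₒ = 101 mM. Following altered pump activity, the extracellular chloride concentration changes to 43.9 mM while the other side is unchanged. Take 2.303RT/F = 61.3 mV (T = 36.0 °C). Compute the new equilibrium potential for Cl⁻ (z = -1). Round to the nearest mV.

-34 mV

After the shift: [Cl⁻]_out = 43.9, [Cl⁻]_in = 12.1 mM.
E_new = (61.3/-1)·log₁₀(43.9/12.1) = -61.30 · (0.5597) = -34.31 mV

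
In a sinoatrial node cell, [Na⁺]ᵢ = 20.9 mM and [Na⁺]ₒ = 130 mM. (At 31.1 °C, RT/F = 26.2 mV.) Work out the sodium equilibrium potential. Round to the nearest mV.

48 mV

E = (26.2/z) · ln([Na⁺]_out/[Na⁺]_in) with z = +1.
= (26.2/1) · ln(130/20.9) = 26.20 · ln(6.22)
= 26.20 · (1.8278) = 47.89 mV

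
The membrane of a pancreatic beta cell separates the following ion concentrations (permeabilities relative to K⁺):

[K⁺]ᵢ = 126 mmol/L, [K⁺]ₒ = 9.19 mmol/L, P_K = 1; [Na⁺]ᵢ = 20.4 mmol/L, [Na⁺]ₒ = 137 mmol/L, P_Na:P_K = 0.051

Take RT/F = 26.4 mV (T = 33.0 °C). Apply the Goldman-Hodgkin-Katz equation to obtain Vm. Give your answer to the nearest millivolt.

Vm = 26.4 · ln[(Σ P·[cation]ₒ + Σ P·[anion]ᵢ) / (Σ P·[cation]ᵢ + Σ P·[anion]ₒ)]
Numerator = 1×9.19 + 0.051×137 = 16.18
Denominator = 1×126 + 0.051×20.4 = 127
Vm = 26.4 · ln(0.12734) = 26.4 × (-2.0609) = -54.41 mV

-54 mV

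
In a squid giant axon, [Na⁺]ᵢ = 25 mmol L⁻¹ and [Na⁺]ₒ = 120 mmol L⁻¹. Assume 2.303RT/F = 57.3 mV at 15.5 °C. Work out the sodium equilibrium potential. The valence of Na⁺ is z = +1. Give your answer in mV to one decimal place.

39.0 mV

E = (57.3/z) · log₁₀([Na⁺]_out/[Na⁺]_in) with z = +1.
= (57.3/1) · log₁₀(120/25) = 57.30 · log₁₀(4.8)
= 57.30 · (0.6812) = 39.04 mV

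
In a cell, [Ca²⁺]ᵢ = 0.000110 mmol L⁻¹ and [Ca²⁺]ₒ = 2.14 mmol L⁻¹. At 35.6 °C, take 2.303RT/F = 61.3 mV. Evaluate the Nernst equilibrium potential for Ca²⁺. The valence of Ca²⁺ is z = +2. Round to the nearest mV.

E = (61.3/z) · log₁₀([Ca²⁺]_out/[Ca²⁺]_in) with z = +2.
= (61.3/2) · log₁₀(2.14/0.000110) = 30.65 · log₁₀(1.945e+04)
= 30.65 · (4.2890) = 131.46 mV

131 mV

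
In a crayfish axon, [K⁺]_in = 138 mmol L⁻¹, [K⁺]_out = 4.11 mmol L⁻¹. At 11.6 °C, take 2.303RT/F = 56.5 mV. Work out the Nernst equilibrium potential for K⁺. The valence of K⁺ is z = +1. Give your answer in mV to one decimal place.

-86.2 mV

E = (56.5/z) · log₁₀([K⁺]_out/[K⁺]_in) with z = +1.
= (56.5/1) · log₁₀(4.11/138) = 56.50 · log₁₀(0.02978)
= 56.50 · (-1.5260) = -86.22 mV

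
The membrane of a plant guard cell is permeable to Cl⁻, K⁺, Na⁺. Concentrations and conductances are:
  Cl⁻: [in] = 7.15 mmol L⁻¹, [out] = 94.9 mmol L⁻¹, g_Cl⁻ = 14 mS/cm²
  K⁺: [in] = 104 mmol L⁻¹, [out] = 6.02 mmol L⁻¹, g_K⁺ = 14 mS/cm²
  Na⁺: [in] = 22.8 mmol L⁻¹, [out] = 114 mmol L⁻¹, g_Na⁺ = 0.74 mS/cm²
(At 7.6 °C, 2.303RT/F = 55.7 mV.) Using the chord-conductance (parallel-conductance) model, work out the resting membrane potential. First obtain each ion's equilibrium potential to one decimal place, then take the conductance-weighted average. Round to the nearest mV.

E_Cl⁻ = (55.7/-1)·log₁₀(94.9/7.15) = -62.5 mV
E_K⁺ = (55.7/1)·log₁₀(6.02/104) = -68.9 mV
E_Na⁺ = (55.7/1)·log₁₀(114/22.8) = 38.9 mV
Vm = (Σ gᵢEᵢ)/(Σ gᵢ) = (14·-62.5 + 14·-68.9 + 0.74·38.9) / (14 + 14 + 0.74)
= -1810.81 / 28.74 = -63.01 mV

-63 mV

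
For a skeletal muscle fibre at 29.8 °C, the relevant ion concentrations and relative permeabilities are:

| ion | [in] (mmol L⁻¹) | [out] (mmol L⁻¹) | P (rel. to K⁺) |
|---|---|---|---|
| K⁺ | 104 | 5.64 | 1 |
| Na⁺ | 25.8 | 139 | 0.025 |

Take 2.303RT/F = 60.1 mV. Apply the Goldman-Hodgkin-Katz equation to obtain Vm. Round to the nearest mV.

Vm = 60.1 · log₁₀[(Σ P·[cation]ₒ + Σ P·[anion]ᵢ) / (Σ P·[cation]ᵢ + Σ P·[anion]ₒ)]
Numerator = 1×5.64 + 0.025×139 = 9.115
Denominator = 1×104 + 0.025×25.8 = 104.6
Vm = 60.1 · log₁₀(0.087104) = 60.1 × (-1.0600) = -63.70 mV

-64 mV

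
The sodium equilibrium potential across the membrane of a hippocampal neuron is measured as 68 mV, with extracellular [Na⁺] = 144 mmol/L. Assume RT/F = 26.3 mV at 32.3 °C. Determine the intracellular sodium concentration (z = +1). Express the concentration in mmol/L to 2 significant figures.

Nernst: E = (26.3/1) · ln([out]/[in]), so ln([out]/[in]) = 68.0 × 1 / 26.3 = 2.5856.
[out]/[in] = e^(2.5856) = 13.27.
[in] = 144 / 13.27 = 10.85 mmol/L.

11 mmol/L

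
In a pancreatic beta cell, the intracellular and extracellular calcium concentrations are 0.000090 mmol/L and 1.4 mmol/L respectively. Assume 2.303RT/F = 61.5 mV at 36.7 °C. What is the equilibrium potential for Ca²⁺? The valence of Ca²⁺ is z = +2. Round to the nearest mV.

129 mV

E = (61.5/z) · log₁₀([Ca²⁺]_out/[Ca²⁺]_in) with z = +2.
= (61.5/2) · log₁₀(1.4/0.000090) = 30.75 · log₁₀(1.556e+04)
= 30.75 · (4.1919) = 128.90 mV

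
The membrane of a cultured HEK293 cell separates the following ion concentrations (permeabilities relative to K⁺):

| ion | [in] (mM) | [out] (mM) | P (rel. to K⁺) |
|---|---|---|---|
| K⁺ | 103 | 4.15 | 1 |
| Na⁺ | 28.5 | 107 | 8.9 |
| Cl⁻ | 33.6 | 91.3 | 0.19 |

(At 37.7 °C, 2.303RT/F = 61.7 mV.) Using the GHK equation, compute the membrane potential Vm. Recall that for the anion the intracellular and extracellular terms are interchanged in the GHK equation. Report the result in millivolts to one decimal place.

Vm = 61.7 · log₁₀[(Σ P·[cation]ₒ + Σ P·[anion]ᵢ) / (Σ P·[cation]ᵢ + Σ P·[anion]ₒ)]
Numerator = 1×4.15 + 8.9×107 + 0.19×33.6 = 962.8
Denominator = 1×103 + 8.9×28.5 + 0.19×91.3 = 374
Vm = 61.7 · log₁₀(2.5744) = 61.7 × (0.4107) = 25.34 mV

25.3 mV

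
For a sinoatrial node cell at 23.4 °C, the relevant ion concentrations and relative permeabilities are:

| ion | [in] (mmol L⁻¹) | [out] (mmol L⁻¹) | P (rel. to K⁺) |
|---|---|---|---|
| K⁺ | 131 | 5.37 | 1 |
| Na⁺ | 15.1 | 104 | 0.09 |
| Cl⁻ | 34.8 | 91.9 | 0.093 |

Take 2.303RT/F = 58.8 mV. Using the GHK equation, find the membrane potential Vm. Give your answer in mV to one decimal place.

-52.6 mV

Vm = 58.8 · log₁₀[(Σ P·[cation]ₒ + Σ P·[anion]ᵢ) / (Σ P·[cation]ᵢ + Σ P·[anion]ₒ)]
Numerator = 1×5.37 + 0.09×104 + 0.093×34.8 = 17.97
Denominator = 1×131 + 0.09×15.1 + 0.093×91.9 = 140.9
Vm = 58.8 · log₁₀(0.12751) = 58.8 × (-0.8945) = -52.59 mV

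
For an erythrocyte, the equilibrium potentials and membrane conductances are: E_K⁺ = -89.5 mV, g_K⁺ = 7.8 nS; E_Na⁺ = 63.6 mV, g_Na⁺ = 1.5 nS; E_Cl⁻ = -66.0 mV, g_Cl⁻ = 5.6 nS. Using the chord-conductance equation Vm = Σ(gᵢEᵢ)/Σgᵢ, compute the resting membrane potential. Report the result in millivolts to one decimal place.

Σ gᵢEᵢ = 7.8·(-89.5) + 1.5·(63.6) + 5.6·(-66.0) = -972.30
Σ gᵢ = 7.8 + 1.5 + 5.6 = 14.9
Vm = -972.30 / 14.9 = -65.26 mV

-65.3 mV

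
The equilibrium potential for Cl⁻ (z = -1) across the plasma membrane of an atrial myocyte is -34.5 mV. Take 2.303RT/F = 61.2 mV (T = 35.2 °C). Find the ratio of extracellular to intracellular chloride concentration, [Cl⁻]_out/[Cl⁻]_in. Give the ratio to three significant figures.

3.66

log₁₀([out]/[in]) = E·z/(61.2) = -34.5 × -1 / 61.2 = 0.5637
[out]/[in] = 10^(0.5637) = 3.662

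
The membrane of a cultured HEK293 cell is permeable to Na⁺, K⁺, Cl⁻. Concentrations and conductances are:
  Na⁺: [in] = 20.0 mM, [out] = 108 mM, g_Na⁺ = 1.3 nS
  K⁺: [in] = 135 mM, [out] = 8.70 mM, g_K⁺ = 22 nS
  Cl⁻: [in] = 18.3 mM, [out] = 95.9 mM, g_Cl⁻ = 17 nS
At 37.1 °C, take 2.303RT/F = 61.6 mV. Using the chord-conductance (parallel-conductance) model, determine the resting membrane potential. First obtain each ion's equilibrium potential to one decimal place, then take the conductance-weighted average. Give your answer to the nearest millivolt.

E_Na⁺ = (61.6/1)·log₁₀(108/20.0) = 45.1 mV
E_K⁺ = (61.6/1)·log₁₀(8.70/135) = -73.4 mV
E_Cl⁻ = (61.6/-1)·log₁₀(95.9/18.3) = -44.3 mV
Vm = (Σ gᵢEᵢ)/(Σ gᵢ) = (1.3·45.1 + 22·-73.4 + 17·-44.3) / (1.3 + 22 + 17)
= -2309.27 / 40.3 = -57.30 mV

-57 mV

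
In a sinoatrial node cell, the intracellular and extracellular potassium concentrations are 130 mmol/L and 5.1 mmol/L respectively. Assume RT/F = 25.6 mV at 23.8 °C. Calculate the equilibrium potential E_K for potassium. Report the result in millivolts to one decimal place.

-82.9 mV

E = (25.6/z) · ln([K⁺]_out/[K⁺]_in) with z = +1.
= (25.6/1) · ln(5.1/130) = 25.60 · ln(0.03923)
= 25.60 · (-3.2383) = -82.90 mV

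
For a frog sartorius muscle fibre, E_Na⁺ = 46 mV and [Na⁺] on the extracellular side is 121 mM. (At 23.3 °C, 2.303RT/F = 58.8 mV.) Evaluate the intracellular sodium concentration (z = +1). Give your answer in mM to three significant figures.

20.0 mM

Nernst: E = (58.8/1) · log₁₀([out]/[in]), so log₁₀([out]/[in]) = 46.0 × 1 / 58.8 = 0.7823.
[out]/[in] = 10^(0.7823) = 6.058.
[in] = 121 / 6.058 = 19.97 mM.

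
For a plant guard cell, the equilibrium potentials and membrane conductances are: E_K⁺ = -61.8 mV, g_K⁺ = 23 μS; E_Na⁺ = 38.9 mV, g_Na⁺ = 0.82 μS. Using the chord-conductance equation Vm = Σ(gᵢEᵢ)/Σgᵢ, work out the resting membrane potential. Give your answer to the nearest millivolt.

-58 mV

Σ gᵢEᵢ = 23·(-61.8) + 0.82·(38.9) = -1389.50
Σ gᵢ = 23 + 0.82 = 23.82
Vm = -1389.50 / 23.82 = -58.33 mV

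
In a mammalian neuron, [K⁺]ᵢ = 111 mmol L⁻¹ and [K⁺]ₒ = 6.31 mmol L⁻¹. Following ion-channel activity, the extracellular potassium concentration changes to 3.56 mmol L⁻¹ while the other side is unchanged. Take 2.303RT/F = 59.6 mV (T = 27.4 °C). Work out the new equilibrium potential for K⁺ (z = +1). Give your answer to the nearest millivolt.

After the shift: [K⁺]_out = 3.56, [K⁺]_in = 111 mmol L⁻¹.
E_new = (59.6/1)·log₁₀(3.56/111) = 59.60 · (-1.4939) = -89.03 mV

-89 mV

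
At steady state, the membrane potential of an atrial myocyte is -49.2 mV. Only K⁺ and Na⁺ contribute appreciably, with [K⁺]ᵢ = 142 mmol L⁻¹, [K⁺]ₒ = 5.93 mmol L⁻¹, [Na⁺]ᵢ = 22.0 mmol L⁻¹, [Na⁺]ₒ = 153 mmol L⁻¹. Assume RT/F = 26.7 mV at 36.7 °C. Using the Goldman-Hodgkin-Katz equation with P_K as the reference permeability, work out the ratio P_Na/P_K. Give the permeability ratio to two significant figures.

Let α = P_Na/P_K. GHK: Vm = 26.7·ln[(Kₒ + α·Naₒ)/(Kᵢ + α·Naᵢ)].
e^(Vm/26.7) = e^(-49.2/26.7) = 0.15839
So 0.15839·(Kᵢ + α·Naᵢ) = Kₒ + α·Naₒ → α = (0.15839·142.0 − 5.93) / (153.0 − 0.15839·22.0)
α = (22.49 − 5.93) / (153.0 − 3.485) = 16.56/149.5 = 0.1108

0.11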